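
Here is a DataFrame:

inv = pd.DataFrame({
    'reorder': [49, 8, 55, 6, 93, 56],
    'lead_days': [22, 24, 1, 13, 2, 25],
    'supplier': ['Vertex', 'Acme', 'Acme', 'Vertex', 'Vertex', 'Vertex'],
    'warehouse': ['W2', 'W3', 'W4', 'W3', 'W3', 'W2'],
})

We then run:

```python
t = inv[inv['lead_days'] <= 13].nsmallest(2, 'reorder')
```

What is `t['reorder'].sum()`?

61

filter rows where lead_days <= 13:
   reorder  lead_days supplier warehouse
2       55          1     Acme        W4
3        6         13   Vertex        W3
4       93          2   Vertex        W3
take 2 rows with smallest reorder:
   reorder  lead_days supplier warehouse
3        6         13   Vertex        W3
2       55          1     Acme        W4
Hence 61.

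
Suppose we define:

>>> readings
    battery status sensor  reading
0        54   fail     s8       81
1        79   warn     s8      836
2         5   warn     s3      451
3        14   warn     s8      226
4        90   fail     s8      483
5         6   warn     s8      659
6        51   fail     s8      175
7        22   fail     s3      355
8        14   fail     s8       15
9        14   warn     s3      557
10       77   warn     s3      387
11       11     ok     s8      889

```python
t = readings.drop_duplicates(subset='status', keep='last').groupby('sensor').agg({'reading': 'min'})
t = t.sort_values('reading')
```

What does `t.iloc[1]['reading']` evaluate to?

387

drop duplicate status (keep=last):
    battery status sensor  reading
8        14   fail     s8       15
10       77   warn     s3      387
11       11     ok     s8      889
group by sensor, min of reading:
        reading
sensor         
s3          387
s8           15
sort by reading:
        reading
sensor         
s8           15
s3          387
Taking the value at position 1, column 'reading' gives 387.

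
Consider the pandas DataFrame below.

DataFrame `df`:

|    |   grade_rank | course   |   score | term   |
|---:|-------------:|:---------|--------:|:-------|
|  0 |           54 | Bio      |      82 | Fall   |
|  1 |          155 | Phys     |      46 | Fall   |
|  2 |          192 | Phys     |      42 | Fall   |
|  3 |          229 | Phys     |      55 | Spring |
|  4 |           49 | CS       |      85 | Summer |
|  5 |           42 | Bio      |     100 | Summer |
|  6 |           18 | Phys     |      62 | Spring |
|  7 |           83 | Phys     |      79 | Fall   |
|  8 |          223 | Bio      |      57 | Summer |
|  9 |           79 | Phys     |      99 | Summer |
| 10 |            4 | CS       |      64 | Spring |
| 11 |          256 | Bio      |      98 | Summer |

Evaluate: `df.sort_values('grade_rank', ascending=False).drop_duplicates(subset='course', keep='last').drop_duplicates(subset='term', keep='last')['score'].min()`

64

sort by grade_rank descending:
    grade_rank course  score    term
11         256    Bio     98  Summer
3          229   Phys     55  Spring
8          223    Bio     57  Summer
2          192   Phys     42    Fall
1          155   Phys     46    Fall
7           83   Phys     79    Fall
9           79   Phys     99  Summer
0           54    Bio     82    Fall
4           49     CS     85  Summer
5           42    Bio    100  Summer
6           18   Phys     62  Spring
10           4     CS     64  Spring
drop duplicate course (keep=last):
    grade_rank course  score    term
5           42    Bio    100  Summer
6           18   Phys     62  Spring
10           4     CS     64  Spring
drop duplicate term (keep=last):
    grade_rank course  score    term
5           42    Bio    100  Summer
10           4     CS     64  Spring
Reading off the min of column 'score', we get 64.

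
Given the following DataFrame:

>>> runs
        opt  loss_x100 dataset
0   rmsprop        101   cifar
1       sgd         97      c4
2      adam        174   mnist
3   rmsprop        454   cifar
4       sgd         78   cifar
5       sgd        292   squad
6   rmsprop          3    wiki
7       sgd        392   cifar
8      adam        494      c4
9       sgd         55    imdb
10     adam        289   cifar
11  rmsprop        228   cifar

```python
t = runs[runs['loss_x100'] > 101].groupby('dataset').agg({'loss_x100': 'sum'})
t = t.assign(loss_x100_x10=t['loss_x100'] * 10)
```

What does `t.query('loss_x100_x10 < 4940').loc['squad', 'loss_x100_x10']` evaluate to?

filter rows where loss_x100 > 101:
        opt  loss_x100 dataset
2      adam        174   mnist
3   rmsprop        454   cifar
5       sgd        292   squad
7       sgd        392   cifar
8      adam        494      c4
10     adam        289   cifar
11  rmsprop        228   cifar
group by dataset, sum of loss_x100:
         loss_x100
dataset           
c4             494
cifar         1363
mnist          174
squad          292
add column loss_x100_x10 = t['loss_x100'] * 10:
         loss_x100  loss_x100_x10
dataset                          
c4             494           4940
cifar         1363          13630
mnist          174           1740
squad          292           2920
filter rows where loss_x100_x10 < 4940:
         loss_x100  loss_x100_x10
dataset                          
mnist          174           1740
squad          292           2920
Finally, value at row 'squad', column 'loss_x100_x10' = 2920.

2920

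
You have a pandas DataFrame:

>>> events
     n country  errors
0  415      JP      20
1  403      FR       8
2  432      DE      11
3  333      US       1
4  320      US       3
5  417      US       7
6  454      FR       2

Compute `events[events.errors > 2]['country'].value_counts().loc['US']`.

2

filter rows where errors > 2:
     n country  errors
0  415      JP      20
1  403      FR       8
2  432      DE      11
4  320      US       3
5  417      US       7
value_counts of country:
country
US    2
JP    1
FR    1
DE    1
Name: count, dtype: int64
Then the value at index 'US': 2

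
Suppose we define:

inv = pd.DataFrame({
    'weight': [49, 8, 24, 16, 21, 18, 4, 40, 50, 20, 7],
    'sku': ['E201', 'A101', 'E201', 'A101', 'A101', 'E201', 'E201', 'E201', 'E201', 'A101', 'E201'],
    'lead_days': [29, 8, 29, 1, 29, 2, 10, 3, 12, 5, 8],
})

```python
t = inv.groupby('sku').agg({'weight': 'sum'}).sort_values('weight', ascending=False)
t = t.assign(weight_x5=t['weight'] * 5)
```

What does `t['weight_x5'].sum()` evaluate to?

1285

group by sku, sum of weight:
      weight
sku         
A101      65
E201     192
sort by weight descending:
      weight
sku         
E201     192
A101      65
add column weight_x5 = t['weight'] * 5:
      weight  weight_x5
sku                    
E201     192        960
A101      65        325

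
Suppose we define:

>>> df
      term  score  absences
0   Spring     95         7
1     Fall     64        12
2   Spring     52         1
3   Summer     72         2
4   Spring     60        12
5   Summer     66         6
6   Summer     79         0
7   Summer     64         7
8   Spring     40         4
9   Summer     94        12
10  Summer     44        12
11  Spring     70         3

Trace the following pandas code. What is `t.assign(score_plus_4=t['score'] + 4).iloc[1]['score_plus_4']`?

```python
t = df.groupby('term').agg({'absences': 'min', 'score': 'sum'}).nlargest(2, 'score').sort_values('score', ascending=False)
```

group by term: min(absences), sum(score):
        absences  score
term                   
Fall          12     64
Spring         1    317
Summer         0    419
take 2 rows with largest score:
        absences  score
term                   
Summer         0    419
Spring         1    317
sort by score descending:
        absences  score
term                   
Summer         0    419
Spring         1    317
add column score_plus_4 = t['score'] + 4:
        absences  score  score_plus_4
term                                 
Summer         0    419           423
Spring         1    317           321
Hence 321.

321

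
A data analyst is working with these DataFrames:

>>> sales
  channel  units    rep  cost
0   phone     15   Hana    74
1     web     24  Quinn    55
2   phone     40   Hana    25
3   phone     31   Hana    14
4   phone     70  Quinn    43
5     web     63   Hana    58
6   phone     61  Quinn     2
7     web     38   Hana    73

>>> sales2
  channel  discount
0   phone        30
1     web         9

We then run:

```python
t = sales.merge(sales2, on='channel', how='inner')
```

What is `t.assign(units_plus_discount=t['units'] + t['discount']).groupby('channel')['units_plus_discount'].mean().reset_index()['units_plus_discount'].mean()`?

62.0333333333

merge on 'channel' (how='inner') → 8 rows:
  channel  units    rep  cost  discount
0   phone     15   Hana    74        30
1     web     24  Quinn    55         9
2   phone     40   Hana    25        30
3   phone     31   Hana    14        30
4   phone     70  Quinn    43        30
5     web     63   Hana    58         9
6   phone     61  Quinn     2        30
7     web     38   Hana    73         9
add column units_plus_discount = t['units'] + t['discount']:
  channel  units    rep  cost  discount  units_plus_discount
0   phone     15   Hana    74        30                   45
1     web     24  Quinn    55         9                   33
2   phone     40   Hana    25        30                   70
3   phone     31   Hana    14        30                   61
4   phone     70  Quinn    43        30                  100
5     web     63   Hana    58         9                   72
6   phone     61  Quinn     2        30                   91
7     web     38   Hana    73         9                   47
group by channel, mean of units_plus_discount:
channel
phone    73.400000
web      50.666667
Name: units_plus_discount, dtype: float64
reset_index():
  channel  units_plus_discount
0   phone            73.400000
1     web            50.666667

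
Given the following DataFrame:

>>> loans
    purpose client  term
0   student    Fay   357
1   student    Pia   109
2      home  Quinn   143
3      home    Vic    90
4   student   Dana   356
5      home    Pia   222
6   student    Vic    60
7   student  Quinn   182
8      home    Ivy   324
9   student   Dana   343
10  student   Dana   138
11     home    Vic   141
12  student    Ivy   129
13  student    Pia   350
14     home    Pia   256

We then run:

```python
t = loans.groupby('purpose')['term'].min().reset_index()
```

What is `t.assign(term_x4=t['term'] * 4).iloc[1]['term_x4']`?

240

group by purpose, min of term:
purpose
home       90
student    60
Name: term, dtype: int64
reset_index():
   purpose  term
0     home    90
1  student    60
add column term_x4 = t['term'] * 4:
   purpose  term  term_x4
0     home    90      360
1  student    60      240
Taking the value at position 1, column 'term_x4' gives 240.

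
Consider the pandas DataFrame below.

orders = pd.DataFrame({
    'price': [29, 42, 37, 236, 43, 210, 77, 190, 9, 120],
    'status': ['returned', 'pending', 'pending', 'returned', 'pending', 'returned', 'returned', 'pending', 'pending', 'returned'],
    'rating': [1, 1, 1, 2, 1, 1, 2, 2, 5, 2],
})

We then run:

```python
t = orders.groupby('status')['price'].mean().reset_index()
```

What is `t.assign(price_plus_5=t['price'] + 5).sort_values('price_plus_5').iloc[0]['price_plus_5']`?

group by status, mean of price:
status
pending      64.2
returned    134.4
Name: price, dtype: float64
reset_index():
     status  price
0   pending   64.2
1  returned  134.4
add column price_plus_5 = t['price'] + 5:
     status  price  price_plus_5
0   pending   64.2          69.2
1  returned  134.4         139.4
sort by price_plus_5:
     status  price  price_plus_5
0   pending   64.2          69.2
1  returned  134.4         139.4

69.2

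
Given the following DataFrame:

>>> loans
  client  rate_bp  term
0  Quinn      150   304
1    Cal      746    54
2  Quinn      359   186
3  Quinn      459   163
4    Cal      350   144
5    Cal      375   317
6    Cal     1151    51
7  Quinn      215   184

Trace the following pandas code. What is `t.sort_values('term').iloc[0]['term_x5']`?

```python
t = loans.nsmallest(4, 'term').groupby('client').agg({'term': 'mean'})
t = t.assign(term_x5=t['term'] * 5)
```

415.0

take 4 rows with smallest term:
  client  rate_bp  term
6    Cal     1151    51
1    Cal      746    54
4    Cal      350   144
3  Quinn      459   163
group by client, mean of term:
         term
client       
Cal      83.0
Quinn   163.0
add column term_x5 = t['term'] * 5:
         term  term_x5
client                
Cal      83.0    415.0
Quinn   163.0    815.0
sort by term:
         term  term_x5
client                
Cal      83.0    415.0
Quinn   163.0    815.0
So iloc[0]['term_x5'] = 415.0.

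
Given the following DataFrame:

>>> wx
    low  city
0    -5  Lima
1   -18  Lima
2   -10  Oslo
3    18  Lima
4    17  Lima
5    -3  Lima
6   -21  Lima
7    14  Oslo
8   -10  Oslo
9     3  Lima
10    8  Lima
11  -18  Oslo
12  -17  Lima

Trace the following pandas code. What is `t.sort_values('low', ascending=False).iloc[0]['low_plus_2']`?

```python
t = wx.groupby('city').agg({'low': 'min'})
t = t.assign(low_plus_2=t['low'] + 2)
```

-16

group by city, min of low:
      low
city     
Lima  -21
Oslo  -18
add column low_plus_2 = t['low'] + 2:
      low  low_plus_2
city                 
Lima  -21         -19
Oslo  -18         -16
sort by low descending:
      low  low_plus_2
city                 
Oslo  -18         -16
Lima  -21         -19
Finally, value at position 0, column 'low_plus_2' = -16.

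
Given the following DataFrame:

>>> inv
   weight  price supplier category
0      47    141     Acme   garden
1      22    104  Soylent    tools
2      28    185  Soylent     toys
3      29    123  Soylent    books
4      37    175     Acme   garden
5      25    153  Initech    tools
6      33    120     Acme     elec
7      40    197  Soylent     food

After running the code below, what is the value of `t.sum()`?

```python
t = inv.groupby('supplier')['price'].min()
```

377

group by supplier, min of price:
supplier
Acme       120
Initech    153
Soylent    104
Name: price, dtype: int64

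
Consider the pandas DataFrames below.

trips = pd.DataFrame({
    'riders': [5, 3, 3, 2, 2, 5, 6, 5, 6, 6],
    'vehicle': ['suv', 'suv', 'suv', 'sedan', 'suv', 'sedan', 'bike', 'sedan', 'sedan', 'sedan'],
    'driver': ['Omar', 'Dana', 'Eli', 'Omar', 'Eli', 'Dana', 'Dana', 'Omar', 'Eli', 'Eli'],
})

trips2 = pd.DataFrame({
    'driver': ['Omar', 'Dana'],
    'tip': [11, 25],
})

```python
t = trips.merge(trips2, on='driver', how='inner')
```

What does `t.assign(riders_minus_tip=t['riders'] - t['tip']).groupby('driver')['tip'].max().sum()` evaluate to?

36

merge on 'driver' (how='inner') → 6 rows:
   riders vehicle driver  tip
0       5     suv   Omar   11
1       3     suv   Dana   25
2       2   sedan   Omar   11
3       5   sedan   Dana   25
4       6    bike   Dana   25
5       5   sedan   Omar   11
add column riders_minus_tip = t['riders'] - t['tip']:
   riders vehicle driver  tip  riders_minus_tip
0       5     suv   Omar   11                -6
1       3     suv   Dana   25               -22
2       2   sedan   Omar   11                -9
3       5   sedan   Dana   25               -20
4       6    bike   Dana   25               -19
5       5   sedan   Omar   11                -6
group by driver, max of tip:
driver
Dana    25
Omar    11
Name: tip, dtype: int64
Hence 36.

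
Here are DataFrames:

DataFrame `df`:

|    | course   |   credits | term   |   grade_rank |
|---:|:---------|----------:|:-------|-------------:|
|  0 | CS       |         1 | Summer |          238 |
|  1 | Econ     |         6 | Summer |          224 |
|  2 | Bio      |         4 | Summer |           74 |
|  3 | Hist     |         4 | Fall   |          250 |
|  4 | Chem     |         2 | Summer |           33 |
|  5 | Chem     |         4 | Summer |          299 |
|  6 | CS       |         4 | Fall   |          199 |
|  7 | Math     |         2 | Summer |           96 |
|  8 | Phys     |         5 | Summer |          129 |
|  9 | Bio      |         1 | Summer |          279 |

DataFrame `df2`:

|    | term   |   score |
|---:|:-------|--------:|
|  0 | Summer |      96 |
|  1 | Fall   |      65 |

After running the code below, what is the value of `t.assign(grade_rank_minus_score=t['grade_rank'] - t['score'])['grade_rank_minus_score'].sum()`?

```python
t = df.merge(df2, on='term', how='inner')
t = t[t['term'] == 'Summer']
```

604

merge on 'term' (how='inner') → 10 rows:
  course  credits    term  grade_rank  score
0     CS        1  Summer         238     96
1   Econ        6  Summer         224     96
2    Bio        4  Summer          74     96
3   Hist        4    Fall         250     65
4   Chem        2  Summer          33     96
5   Chem        4  Summer         299     96
6     CS        4    Fall         199     65
7   Math        2  Summer          96     96
8   Phys        5  Summer         129     96
9    Bio        1  Summer         279     96
filter rows where term == 'Summer':
  course  credits    term  grade_rank  score
0     CS        1  Summer         238     96
1   Econ        6  Summer         224     96
2    Bio        4  Summer          74     96
4   Chem        2  Summer          33     96
5   Chem        4  Summer         299     96
7   Math        2  Summer          96     96
8   Phys        5  Summer         129     96
9    Bio        1  Summer         279     96
add column grade_rank_minus_score = t['grade_rank'] - t['score']:
  course  credits    term  grade_rank  score  grade_rank_minus_score
0     CS        1  Summer         238     96                     142
1   Econ        6  Summer         224     96                     128
2    Bio        4  Summer          74     96                     -22
4   Chem        2  Summer          33     96                     -63
5   Chem        4  Summer         299     96                     203
7   Math        2  Summer          96     96                       0
8   Phys        5  Summer         129     96                      33
9    Bio        1  Summer         279     96                     183
Then the sum of column 'grade_rank_minus_score': 604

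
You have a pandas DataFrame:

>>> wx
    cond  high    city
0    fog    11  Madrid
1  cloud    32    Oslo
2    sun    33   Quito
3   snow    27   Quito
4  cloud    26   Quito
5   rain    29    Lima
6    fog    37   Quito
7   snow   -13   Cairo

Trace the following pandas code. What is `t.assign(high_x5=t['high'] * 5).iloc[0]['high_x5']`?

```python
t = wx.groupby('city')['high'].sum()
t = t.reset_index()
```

group by city, sum of high:
city
Cairo     -13
Lima       29
Madrid     11
Oslo       32
Quito     123
Name: high, dtype: int64
reset_index():
     city  high
0   Cairo   -13
1    Lima    29
2  Madrid    11
3    Oslo    32
4   Quito   123
add column high_x5 = t['high'] * 5:
     city  high  high_x5
0   Cairo   -13      -65
1    Lima    29      145
2  Madrid    11       55
3    Oslo    32      160
4   Quito   123      615
The value at position 0, column 'high_x5' is -65.

-65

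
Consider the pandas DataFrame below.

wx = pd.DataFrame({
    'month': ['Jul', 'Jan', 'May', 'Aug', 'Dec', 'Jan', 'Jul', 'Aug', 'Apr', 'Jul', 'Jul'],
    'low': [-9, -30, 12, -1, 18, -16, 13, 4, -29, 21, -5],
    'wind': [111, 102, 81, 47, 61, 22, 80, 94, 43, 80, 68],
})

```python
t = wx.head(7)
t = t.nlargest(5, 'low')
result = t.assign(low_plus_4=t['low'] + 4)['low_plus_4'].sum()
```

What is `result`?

53

take first 7 rows:
  month  low  wind
0   Jul   -9   111
1   Jan  -30   102
2   May   12    81
3   Aug   -1    47
4   Dec   18    61
5   Jan  -16    22
6   Jul   13    80
take 5 rows with largest low:
  month  low  wind
4   Dec   18    61
6   Jul   13    80
2   May   12    81
3   Aug   -1    47
0   Jul   -9   111
add column low_plus_4 = t['low'] + 4:
  month  low  wind  low_plus_4
4   Dec   18    61          22
6   Jul   13    80          17
2   May   12    81          16
3   Aug   -1    47           3
0   Jul   -9   111          -5
The sum of column 'low_plus_4' is 53.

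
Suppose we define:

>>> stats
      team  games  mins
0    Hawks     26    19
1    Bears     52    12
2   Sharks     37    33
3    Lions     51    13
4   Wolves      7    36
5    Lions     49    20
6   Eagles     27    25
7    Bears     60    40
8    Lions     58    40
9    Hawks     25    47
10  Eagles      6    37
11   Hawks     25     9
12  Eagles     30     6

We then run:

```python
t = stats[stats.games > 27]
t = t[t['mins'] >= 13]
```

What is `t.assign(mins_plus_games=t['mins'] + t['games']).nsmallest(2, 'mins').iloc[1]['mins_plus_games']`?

filter rows where games > 27:
      team  games  mins
1    Bears     52    12
2   Sharks     37    33
3    Lions     51    13
5    Lions     49    20
7    Bears     60    40
8    Lions     58    40
12  Eagles     30     6
filter rows where mins >= 13:
     team  games  mins
2  Sharks     37    33
3   Lions     51    13
5   Lions     49    20
7   Bears     60    40
8   Lions     58    40
add column mins_plus_games = t['mins'] + t['games']:
     team  games  mins  mins_plus_games
2  Sharks     37    33               70
3   Lions     51    13               64
5   Lions     49    20               69
7   Bears     60    40              100
8   Lions     58    40               98
take 2 rows with smallest mins:
    team  games  mins  mins_plus_games
3  Lions     51    13               64
5  Lions     49    20               69
Taking the value at position 1, column 'mins_plus_games' gives 69.

69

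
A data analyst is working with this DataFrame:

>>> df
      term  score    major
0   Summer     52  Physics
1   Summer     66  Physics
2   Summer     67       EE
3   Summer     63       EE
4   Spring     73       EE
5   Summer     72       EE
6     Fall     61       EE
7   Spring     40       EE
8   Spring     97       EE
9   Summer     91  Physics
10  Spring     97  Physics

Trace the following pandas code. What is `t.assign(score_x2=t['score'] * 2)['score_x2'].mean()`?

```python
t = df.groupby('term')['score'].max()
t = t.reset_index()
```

166.0

group by term, max of score:
term
Fall      61
Spring    97
Summer    91
Name: score, dtype: int64
reset_index():
     term  score
0    Fall     61
1  Spring     97
2  Summer     91
add column score_x2 = t['score'] * 2:
     term  score  score_x2
0    Fall     61       122
1  Spring     97       194
2  Summer     91       182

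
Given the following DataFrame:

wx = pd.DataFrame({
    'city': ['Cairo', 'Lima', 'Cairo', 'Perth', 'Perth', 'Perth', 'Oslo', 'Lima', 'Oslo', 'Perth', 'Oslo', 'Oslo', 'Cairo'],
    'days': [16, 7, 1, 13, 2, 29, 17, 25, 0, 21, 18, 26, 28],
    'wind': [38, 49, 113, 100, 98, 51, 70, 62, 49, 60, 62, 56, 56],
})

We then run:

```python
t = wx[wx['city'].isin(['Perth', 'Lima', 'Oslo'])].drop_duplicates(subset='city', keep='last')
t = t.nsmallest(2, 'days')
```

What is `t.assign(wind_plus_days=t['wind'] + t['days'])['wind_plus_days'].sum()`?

168

filter rows where city in ['Perth', 'Lima', 'Oslo']:
     city  days  wind
1    Lima     7    49
3   Perth    13   100
4   Perth     2    98
5   Perth    29    51
6    Oslo    17    70
7    Lima    25    62
8    Oslo     0    49
9   Perth    21    60
10   Oslo    18    62
11   Oslo    26    56
drop duplicate city (keep=last):
     city  days  wind
7    Lima    25    62
9   Perth    21    60
11   Oslo    26    56
take 2 rows with smallest days:
    city  days  wind
9  Perth    21    60
7   Lima    25    62
add column wind_plus_days = t['wind'] + t['days']:
    city  days  wind  wind_plus_days
9  Perth    21    60              81
7   Lima    25    62              87
Hence 168.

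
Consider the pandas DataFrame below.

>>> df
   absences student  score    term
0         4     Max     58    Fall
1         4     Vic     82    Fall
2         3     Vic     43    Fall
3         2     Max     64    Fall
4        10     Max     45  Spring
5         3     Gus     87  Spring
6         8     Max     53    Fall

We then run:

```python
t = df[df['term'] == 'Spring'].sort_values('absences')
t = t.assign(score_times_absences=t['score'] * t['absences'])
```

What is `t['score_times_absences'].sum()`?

filter rows where term == 'Spring':
   absences student  score    term
4        10     Max     45  Spring
5         3     Gus     87  Spring
sort by absences:
   absences student  score    term
5         3     Gus     87  Spring
4        10     Max     45  Spring
add column score_times_absences = t['score'] * t['absences']:
   absences student  score    term  score_times_absences
5         3     Gus     87  Spring                   261
4        10     Max     45  Spring                   450
The sum of column 'score_times_absences' is 711.

711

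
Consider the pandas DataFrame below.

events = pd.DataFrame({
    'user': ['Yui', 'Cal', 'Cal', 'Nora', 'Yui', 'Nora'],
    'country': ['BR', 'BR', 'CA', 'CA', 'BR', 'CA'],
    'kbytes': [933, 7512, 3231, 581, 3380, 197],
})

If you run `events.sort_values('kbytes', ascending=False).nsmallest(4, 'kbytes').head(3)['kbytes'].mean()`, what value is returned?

sort by kbytes descending:
   user country  kbytes
1   Cal      BR    7512
4   Yui      BR    3380
2   Cal      CA    3231
0   Yui      BR     933
3  Nora      CA     581
5  Nora      CA     197
take 4 rows with smallest kbytes:
   user country  kbytes
5  Nora      CA     197
3  Nora      CA     581
0   Yui      BR     933
2   Cal      CA    3231
take first 3 rows:
   user country  kbytes
5  Nora      CA     197
3  Nora      CA     581
0   Yui      BR     933
So mean() = 570.333333333.

570.333333333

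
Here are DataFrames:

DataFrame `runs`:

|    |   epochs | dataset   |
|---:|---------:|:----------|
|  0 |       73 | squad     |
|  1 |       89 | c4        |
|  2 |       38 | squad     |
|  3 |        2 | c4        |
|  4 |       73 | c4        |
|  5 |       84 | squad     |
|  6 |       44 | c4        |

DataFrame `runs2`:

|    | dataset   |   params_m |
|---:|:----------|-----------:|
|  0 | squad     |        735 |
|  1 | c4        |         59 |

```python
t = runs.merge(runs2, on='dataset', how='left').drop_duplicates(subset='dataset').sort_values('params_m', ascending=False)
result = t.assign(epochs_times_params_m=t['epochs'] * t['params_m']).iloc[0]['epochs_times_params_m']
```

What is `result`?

53655

merge on 'dataset' (how='left') → 7 rows:
   epochs dataset  params_m
0      73   squad       735
1      89      c4        59
2      38   squad       735
3       2      c4        59
4      73      c4        59
5      84   squad       735
6      44      c4        59
drop duplicate dataset (keep=first):
   epochs dataset  params_m
0      73   squad       735
1      89      c4        59
sort by params_m descending:
   epochs dataset  params_m
0      73   squad       735
1      89      c4        59
add column epochs_times_params_m = t['epochs'] * t['params_m']:
   epochs dataset  params_m  epochs_times_params_m
0      73   squad       735                  53655
1      89      c4        59                   5251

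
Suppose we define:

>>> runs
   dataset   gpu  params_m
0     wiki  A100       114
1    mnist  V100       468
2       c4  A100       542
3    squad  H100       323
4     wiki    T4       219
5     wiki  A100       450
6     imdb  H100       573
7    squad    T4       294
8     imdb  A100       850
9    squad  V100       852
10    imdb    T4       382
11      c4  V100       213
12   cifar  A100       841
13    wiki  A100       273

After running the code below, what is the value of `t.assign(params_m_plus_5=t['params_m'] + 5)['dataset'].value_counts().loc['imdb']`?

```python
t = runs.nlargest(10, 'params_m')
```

3

take 10 rows with largest params_m:
   dataset   gpu  params_m
9    squad  V100       852
8     imdb  A100       850
12   cifar  A100       841
6     imdb  H100       573
2       c4  A100       542
1    mnist  V100       468
5     wiki  A100       450
10    imdb    T4       382
3    squad  H100       323
7    squad    T4       294
add column params_m_plus_5 = t['params_m'] + 5:
   dataset   gpu  params_m  params_m_plus_5
9    squad  V100       852              857
8     imdb  A100       850              855
12   cifar  A100       841              846
6     imdb  H100       573              578
2       c4  A100       542              547
1    mnist  V100       468              473
5     wiki  A100       450              455
10    imdb    T4       382              387
3    squad  H100       323              328
7    squad    T4       294              299
value_counts of dataset:
dataset
squad    3
imdb     3
cifar    1
c4       1
mnist    1
wiki     1
Name: count, dtype: int64
Reading off the value at index 'imdb', we get 3.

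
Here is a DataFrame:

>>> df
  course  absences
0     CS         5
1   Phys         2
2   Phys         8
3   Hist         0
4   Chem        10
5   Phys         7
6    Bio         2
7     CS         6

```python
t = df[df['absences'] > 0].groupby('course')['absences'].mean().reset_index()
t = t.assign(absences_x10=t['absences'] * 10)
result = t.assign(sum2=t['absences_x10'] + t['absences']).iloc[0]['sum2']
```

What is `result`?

22.0

filter rows where absences > 0:
  course  absences
0     CS         5
1   Phys         2
2   Phys         8
4   Chem        10
5   Phys         7
6    Bio         2
7     CS         6
group by course, mean of absences:
course
Bio      2.000000
CS       5.500000
Chem    10.000000
Phys     5.666667
Name: absences, dtype: float64
reset_index():
  course   absences
0    Bio   2.000000
1     CS   5.500000
2   Chem  10.000000
3   Phys   5.666667
add column absences_x10 = t['absences'] * 10:
  course   absences  absences_x10
0    Bio   2.000000     20.000000
1     CS   5.500000     55.000000
2   Chem  10.000000    100.000000
3   Phys   5.666667     56.666667
add column sum2 = t['absences_x10'] + t['absences']:
  course   absences  absences_x10        sum2
0    Bio   2.000000     20.000000   22.000000
1     CS   5.500000     55.000000   60.500000
2   Chem  10.000000    100.000000  110.000000
3   Phys   5.666667     56.666667   62.333333
Taking the value at position 0, column 'sum2' gives 22.0.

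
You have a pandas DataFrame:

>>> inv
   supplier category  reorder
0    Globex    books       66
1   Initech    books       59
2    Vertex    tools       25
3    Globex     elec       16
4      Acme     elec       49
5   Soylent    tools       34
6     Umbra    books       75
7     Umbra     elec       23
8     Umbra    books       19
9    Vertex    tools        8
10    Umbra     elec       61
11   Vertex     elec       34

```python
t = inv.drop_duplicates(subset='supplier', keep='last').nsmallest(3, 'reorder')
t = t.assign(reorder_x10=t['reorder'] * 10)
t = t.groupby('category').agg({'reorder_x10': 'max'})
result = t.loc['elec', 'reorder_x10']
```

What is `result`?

340

drop duplicate supplier (keep=last):
   supplier category  reorder
1   Initech    books       59
3    Globex     elec       16
4      Acme     elec       49
5   Soylent    tools       34
10    Umbra     elec       61
11   Vertex     elec       34
take 3 rows with smallest reorder:
   supplier category  reorder
3    Globex     elec       16
5   Soylent    tools       34
11   Vertex     elec       34
add column reorder_x10 = t['reorder'] * 10:
   supplier category  reorder  reorder_x10
3    Globex     elec       16          160
5   Soylent    tools       34          340
11   Vertex     elec       34          340
group by category, max of reorder_x10:
          reorder_x10
category             
elec              340
tools             340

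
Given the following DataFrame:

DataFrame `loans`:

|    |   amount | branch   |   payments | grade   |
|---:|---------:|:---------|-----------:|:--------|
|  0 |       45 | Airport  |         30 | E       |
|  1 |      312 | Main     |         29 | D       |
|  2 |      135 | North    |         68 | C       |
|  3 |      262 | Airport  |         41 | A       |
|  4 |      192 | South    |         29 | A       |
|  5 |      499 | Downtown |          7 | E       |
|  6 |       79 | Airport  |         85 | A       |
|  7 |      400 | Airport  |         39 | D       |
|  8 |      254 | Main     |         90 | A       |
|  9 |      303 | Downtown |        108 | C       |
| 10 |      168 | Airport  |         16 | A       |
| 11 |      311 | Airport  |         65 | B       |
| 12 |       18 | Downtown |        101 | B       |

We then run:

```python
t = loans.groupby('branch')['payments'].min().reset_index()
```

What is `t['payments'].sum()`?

group by branch, min of payments:
branch
Airport     16
Downtown     7
Main        29
North       68
South       29
Name: payments, dtype: int64
reset_index():
     branch  payments
0   Airport        16
1  Downtown         7
2      Main        29
3     North        68
4     South        29
The sum of column 'payments' is 149.

149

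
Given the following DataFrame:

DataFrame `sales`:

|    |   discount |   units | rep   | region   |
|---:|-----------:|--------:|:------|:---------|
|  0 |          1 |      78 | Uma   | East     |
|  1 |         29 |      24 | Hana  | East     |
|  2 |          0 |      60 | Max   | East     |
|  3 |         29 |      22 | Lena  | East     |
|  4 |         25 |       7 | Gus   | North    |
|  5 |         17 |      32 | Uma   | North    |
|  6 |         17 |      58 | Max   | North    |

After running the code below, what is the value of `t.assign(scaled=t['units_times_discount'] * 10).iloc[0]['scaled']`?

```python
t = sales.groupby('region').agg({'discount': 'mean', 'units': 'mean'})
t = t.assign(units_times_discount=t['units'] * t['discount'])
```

group by region: mean(discount), mean(units):
         discount      units
region                      
East    14.750000  46.000000
North   19.666667  32.333333
add column units_times_discount = t['units'] * t['discount']:
         discount      units  units_times_discount
region                                            
East    14.750000  46.000000            678.500000
North   19.666667  32.333333            635.888889
add column scaled = t['units_times_discount'] * 10:
         discount      units  units_times_discount       scaled
region                                                         
East    14.750000  46.000000            678.500000  6785.000000
North   19.666667  32.333333            635.888889  6358.888889

6785.0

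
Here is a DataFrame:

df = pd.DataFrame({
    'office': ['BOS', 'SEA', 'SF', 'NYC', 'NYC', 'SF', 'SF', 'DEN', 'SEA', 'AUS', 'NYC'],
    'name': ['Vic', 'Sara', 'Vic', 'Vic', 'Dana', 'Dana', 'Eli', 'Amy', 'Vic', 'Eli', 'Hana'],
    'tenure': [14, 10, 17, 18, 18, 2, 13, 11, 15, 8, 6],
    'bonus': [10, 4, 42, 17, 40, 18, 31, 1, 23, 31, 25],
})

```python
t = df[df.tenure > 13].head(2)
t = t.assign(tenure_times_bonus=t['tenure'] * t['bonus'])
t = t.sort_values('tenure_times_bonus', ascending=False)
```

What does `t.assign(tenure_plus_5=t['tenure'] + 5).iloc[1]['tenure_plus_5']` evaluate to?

filter rows where tenure > 13:
  office  name  tenure  bonus
0    BOS   Vic      14     10
2     SF   Vic      17     42
3    NYC   Vic      18     17
4    NYC  Dana      18     40
8    SEA   Vic      15     23
take first 2 rows:
  office name  tenure  bonus
0    BOS  Vic      14     10
2     SF  Vic      17     42
add column tenure_times_bonus = t['tenure'] * t['bonus']:
  office name  tenure  bonus  tenure_times_bonus
0    BOS  Vic      14     10                 140
2     SF  Vic      17     42                 714
sort by tenure_times_bonus descending:
  office name  tenure  bonus  tenure_times_bonus
2     SF  Vic      17     42                 714
0    BOS  Vic      14     10                 140
add column tenure_plus_5 = t['tenure'] + 5:
  office name  tenure  bonus  tenure_times_bonus  tenure_plus_5
2     SF  Vic      17     42                 714             22
0    BOS  Vic      14     10                 140             19
Then the value at position 1, column 'tenure_plus_5': 19

19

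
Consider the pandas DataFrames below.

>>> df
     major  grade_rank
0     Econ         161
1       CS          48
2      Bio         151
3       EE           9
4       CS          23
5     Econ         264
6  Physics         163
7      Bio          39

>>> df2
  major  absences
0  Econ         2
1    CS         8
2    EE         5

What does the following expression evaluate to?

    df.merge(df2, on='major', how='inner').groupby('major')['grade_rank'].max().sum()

321

merge on 'major' (how='inner') → 5 rows:
  major  grade_rank  absences
0  Econ         161         2
1    CS          48         8
2    EE           9         5
3    CS          23         8
4  Econ         264         2
group by major, max of grade_rank:
major
CS       48
EE        9
Econ    264
Name: grade_rank, dtype: int64
Reading off the sum of the resulting series, we get 321.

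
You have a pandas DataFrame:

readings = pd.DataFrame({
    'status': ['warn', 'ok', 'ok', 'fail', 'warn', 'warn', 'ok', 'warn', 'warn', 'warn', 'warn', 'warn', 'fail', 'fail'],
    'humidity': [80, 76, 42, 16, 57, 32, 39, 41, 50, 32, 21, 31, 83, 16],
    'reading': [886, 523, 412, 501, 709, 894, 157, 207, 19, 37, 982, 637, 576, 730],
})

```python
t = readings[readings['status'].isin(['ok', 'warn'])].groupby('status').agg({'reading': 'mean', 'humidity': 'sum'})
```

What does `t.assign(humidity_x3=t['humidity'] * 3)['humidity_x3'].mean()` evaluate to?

751.5

filter rows where status in ['ok', 'warn']:
   status  humidity  reading
0    warn        80      886
1      ok        76      523
2      ok        42      412
4    warn        57      709
5    warn        32      894
6      ok        39      157
7    warn        41      207
8    warn        50       19
9    warn        32       37
10   warn        21      982
11   warn        31      637
group by status: mean(reading), sum(humidity):
        reading  humidity
status                   
ok      364.000       157
warn    546.375       344
add column humidity_x3 = t['humidity'] * 3:
        reading  humidity  humidity_x3
status                                
ok      364.000       157          471
warn    546.375       344         1032
So mean() = 751.5.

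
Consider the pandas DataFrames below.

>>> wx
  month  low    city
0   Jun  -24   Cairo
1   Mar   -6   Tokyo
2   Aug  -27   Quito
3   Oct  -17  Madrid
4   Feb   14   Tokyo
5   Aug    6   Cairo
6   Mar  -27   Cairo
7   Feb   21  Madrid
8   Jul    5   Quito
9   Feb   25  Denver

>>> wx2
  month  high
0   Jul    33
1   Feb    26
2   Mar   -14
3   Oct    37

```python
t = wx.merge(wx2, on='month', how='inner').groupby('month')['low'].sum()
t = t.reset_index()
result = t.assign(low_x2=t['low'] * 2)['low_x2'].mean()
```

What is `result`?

merge on 'month' (how='inner') → 7 rows:
  month  low    city  high
0   Mar   -6   Tokyo   -14
1   Oct  -17  Madrid    37
2   Feb   14   Tokyo    26
3   Mar  -27   Cairo   -14
4   Feb   21  Madrid    26
5   Jul    5   Quito    33
6   Feb   25  Denver    26
group by month, sum of low:
month
Feb    60
Jul     5
Mar   -33
Oct   -17
Name: low, dtype: int64
reset_index():
  month  low
0   Feb   60
1   Jul    5
2   Mar  -33
3   Oct  -17
add column low_x2 = t['low'] * 2:
  month  low  low_x2
0   Feb   60     120
1   Jul    5      10
2   Mar  -33     -66
3   Oct  -17     -34
So mean() = 7.5.

7.5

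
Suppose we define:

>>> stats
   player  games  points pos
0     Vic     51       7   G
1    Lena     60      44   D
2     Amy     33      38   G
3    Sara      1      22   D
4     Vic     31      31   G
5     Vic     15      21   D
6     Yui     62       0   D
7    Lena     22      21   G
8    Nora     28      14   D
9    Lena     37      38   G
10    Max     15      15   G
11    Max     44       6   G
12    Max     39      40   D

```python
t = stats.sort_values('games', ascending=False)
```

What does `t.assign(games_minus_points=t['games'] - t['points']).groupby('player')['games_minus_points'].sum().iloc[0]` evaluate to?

-5

sort by games descending:
   player  games  points pos
6     Yui     62       0   D
1    Lena     60      44   D
0     Vic     51       7   G
11    Max     44       6   G
12    Max     39      40   D
9    Lena     37      38   G
2     Amy     33      38   G
4     Vic     31      31   G
8    Nora     28      14   D
7    Lena     22      21   G
5     Vic     15      21   D
10    Max     15      15   G
3    Sara      1      22   D
add column games_minus_points = t['games'] - t['points']:
   player  games  points pos  games_minus_points
6     Yui     62       0   D                  62
1    Lena     60      44   D                  16
0     Vic     51       7   G                  44
11    Max     44       6   G                  38
12    Max     39      40   D                  -1
9    Lena     37      38   G                  -1
2     Amy     33      38   G                  -5
4     Vic     31      31   G                   0
8    Nora     28      14   D                  14
7    Lena     22      21   G                   1
5     Vic     15      21   D                  -6
10    Max     15      15   G                   0
3    Sara      1      22   D                 -21
group by player, sum of games_minus_points:
player
Amy     -5
Lena    16
Max     37
Nora    14
Sara   -21
Vic     38
Yui     62
Name: games_minus_points, dtype: int64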